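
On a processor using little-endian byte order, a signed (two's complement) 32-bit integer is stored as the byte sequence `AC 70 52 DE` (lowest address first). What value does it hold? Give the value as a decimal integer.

In little-endian order the low byte comes first in memory.
Reassemble most-significant byte first: DE 52 70 AC → 0xDE5270AC.
Top bit is set, so as a signed 32-bit value this is 0xDE5270AC − 2^32 = -565022548.

-565022548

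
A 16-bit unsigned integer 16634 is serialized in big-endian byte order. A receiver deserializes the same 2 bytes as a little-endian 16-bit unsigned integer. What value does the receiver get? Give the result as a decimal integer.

16634 in 16-bit hexadecimal is 0x40FA.
Stored big-endian, the bytes at ascending addresses are 40 FA.
Read back as little-endian, the first byte is least significant, giving 0xFA40.
0xFA40 = 64064.

64064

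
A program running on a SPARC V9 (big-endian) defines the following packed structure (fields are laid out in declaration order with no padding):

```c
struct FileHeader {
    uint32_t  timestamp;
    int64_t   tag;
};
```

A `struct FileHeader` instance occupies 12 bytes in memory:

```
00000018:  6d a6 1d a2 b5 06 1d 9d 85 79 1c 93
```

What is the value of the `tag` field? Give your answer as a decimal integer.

`tag` follows `timestamp` (4 bytes), so it starts at byte offset 4 and occupies 8 bytes.
Bytes at offsets 4..11: B5 06 1D 9D 85 79 1C 93.
Big-endian: lowest address holds the most-significant byte.
The bytes are already most-significant first: 0xB5061D9D85791C93.
Top bit is set, so as a signed 64-bit value this is 0xB5061D9D85791C93 − 2^64 = -5402598140597953389.

-5402598140597953389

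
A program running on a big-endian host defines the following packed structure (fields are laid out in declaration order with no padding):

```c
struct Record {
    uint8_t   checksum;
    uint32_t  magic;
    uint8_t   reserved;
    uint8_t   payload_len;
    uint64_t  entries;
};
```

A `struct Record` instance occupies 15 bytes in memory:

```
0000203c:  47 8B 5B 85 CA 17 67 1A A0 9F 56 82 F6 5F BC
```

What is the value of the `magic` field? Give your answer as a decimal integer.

`magic` follows `checksum` (1 byte), so it starts at byte offset 1 and occupies 4 bytes.
Bytes at offsets 1..4: 8B 5B 85 CA.
Big-endian: lowest address holds the most-significant byte.
The bytes are already most-significant first: 0x8B5B85CA.
0x8B5B85CA = 2338031050.

2338031050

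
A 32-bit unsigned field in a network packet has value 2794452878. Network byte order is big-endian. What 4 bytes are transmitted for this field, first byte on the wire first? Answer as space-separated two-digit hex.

A6 8F F7 8E

2794452878 in hexadecimal, padded to 32 bits, is 0xA68FF78E.
Split into bytes (most-significant first): A6 8F F7 8E.
In big-endian order the high byte comes first in memory.
So the memory order matches the most-significant-first order: A6 8F F7 8E.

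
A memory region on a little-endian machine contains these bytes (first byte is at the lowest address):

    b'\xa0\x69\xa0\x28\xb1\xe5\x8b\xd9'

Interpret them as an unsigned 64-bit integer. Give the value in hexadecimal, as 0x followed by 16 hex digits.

In little-endian order the low byte comes first in memory.
Reassemble most-significant byte first: D9 8B E5 B1 28 A0 69 A0 → 0xD98BE5B128A069A0.

0xD98BE5B128A069A0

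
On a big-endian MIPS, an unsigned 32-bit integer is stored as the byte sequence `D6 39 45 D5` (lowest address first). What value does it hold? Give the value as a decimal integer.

In big-endian order the high byte comes first in memory.
The bytes are already most-significant first: 0xD63945D5.
0xD63945D5 = 3594077653.

3594077653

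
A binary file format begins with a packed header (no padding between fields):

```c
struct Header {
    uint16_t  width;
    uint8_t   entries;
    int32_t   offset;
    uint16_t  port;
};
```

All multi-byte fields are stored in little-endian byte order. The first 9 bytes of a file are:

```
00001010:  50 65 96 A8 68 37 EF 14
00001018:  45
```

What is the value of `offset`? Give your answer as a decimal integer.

-281581400

`offset` follows `width` (2 B), `entries` (1 B), so it starts at offset 2 + 1 = 3 and occupies 4 bytes.
Bytes at offsets 3..6: A8 68 37 EF.
In little-endian order the low byte comes first in memory.
Reassemble most-significant byte first: EF 37 68 A8 → 0xEF3768A8.
Top bit is set, so as a signed 32-bit value this is 0xEF3768A8 − 2^32 = -281581400.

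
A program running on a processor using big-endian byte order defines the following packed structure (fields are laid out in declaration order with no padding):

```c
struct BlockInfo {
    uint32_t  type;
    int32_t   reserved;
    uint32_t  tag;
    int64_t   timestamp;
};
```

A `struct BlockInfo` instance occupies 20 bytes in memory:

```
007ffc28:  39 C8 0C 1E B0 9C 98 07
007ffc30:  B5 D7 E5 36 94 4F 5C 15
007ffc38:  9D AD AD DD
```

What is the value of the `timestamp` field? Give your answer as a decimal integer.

-7759882385026601507

`timestamp` follows `type` (4 B), `reserved` (4 B), `tag` (4 B), so it starts at offset 4 + 4 + 4 = 12 and occupies 8 bytes.
Bytes at offsets 12..19: 94 4F 5C 15 9D AD AD DD.
Big-endian stores the most-significant byte at the lowest address.
The bytes are already most-significant first: 0x944F5C159DADADDD.
Top bit is set, so as a signed 64-bit value this is 0x944F5C159DADADDD − 2^64 = -7759882385026601507.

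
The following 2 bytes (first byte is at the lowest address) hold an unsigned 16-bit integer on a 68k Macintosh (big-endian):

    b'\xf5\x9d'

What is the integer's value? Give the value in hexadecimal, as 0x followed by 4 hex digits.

0xF59D

Big-endian: lowest address holds the most-significant byte.
The bytes are already most-significant first: 0xF59D.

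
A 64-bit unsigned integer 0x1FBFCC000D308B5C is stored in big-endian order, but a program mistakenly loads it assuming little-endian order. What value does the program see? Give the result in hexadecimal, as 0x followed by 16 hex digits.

0x5C8B300D00CCBF1F

Stored big-endian, the bytes at ascending addresses are 1F BF CC 00 0D 30 8B 5C.
Read back as little-endian, the first byte is least significant, giving 0x5C8B300D00CCBF1F.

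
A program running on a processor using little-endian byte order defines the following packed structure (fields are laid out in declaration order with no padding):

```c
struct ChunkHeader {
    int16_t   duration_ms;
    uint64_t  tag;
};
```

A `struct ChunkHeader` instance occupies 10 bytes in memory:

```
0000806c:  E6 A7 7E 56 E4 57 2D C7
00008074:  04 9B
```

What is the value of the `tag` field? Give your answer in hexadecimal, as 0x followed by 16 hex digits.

`tag` follows `duration_ms` (2 bytes), so it starts at byte offset 2 and occupies 8 bytes.
Bytes at offsets 2..9: 7E 56 E4 57 2D C7 04 9B.
Little-endian: lowest address holds the least-significant byte.
Reassemble most-significant byte first: 9B 04 C7 2D 57 E4 56 7E → 0x9B04C72D57E4567E.

0x9B04C72D57E4567E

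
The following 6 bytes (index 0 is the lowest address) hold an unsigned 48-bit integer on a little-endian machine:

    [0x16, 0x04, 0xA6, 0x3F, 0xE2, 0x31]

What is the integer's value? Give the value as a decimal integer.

54847800214550

Little-endian stores the least-significant byte at the lowest address.
Reassemble most-significant byte first: 31 E2 3F A6 04 16 → 0x31E23FA60416.
0x31E23FA60416 = 54847800214550.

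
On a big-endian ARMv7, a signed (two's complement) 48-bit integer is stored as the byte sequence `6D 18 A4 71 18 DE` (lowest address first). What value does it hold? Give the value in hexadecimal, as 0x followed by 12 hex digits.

0x6D18A47118DE

Big-endian: lowest address holds the most-significant byte.
The bytes are already most-significant first: 0x6D18A47118DE.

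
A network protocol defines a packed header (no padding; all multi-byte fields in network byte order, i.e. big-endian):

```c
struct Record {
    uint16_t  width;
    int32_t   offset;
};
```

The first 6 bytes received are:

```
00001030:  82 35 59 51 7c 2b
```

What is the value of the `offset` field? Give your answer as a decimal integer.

1498512427

`offset` follows `width` (2 bytes), so it starts at byte offset 2 and occupies 4 bytes.
Bytes at offsets 2..5: 59 51 7C 2B.
Big-endian: lowest address holds the most-significant byte.
The bytes are already most-significant first: 0x59517C2B.
0x59517C2B = 1498512427.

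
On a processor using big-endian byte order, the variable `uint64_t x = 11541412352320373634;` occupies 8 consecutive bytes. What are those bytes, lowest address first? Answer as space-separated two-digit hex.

11541412352320373634 in hexadecimal, padded to 64 bits, is 0xA02B5562AA5C8382.
Split into bytes (most-significant first): A0 2B 55 62 AA 5C 83 82.
Big-endian stores the most-significant byte at the lowest address.
So the memory order matches the most-significant-first order: A0 2B 55 62 AA 5C 83 82.

A0 2B 55 62 AA 5C 83 82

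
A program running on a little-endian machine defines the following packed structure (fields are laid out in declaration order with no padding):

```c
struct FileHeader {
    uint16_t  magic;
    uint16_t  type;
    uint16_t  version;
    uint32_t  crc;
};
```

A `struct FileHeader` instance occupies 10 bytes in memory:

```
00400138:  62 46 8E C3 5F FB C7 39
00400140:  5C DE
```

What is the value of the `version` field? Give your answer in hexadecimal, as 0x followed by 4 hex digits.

`version` follows `magic` (2 B), `type` (2 B), so it starts at offset 2 + 2 = 4 and occupies 2 bytes.
Bytes at offsets 4..5: 5F FB.
Little-endian stores the least-significant byte at the lowest address.
Reassemble most-significant byte first: FB 5F → 0xFB5F.

0xFB5F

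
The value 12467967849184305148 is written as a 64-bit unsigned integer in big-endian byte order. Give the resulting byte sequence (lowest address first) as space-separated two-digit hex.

12467967849184305148 in hexadecimal, padded to 64 bits, is 0xAD071EB3619F1FFC.
Split into bytes (most-significant first): AD 07 1E B3 61 9F 1F FC.
Big-endian stores the most-significant byte at the lowest address.
So the memory order matches the most-significant-first order: AD 07 1E B3 61 9F 1F FC.

AD 07 1E B3 61 9F 1F FC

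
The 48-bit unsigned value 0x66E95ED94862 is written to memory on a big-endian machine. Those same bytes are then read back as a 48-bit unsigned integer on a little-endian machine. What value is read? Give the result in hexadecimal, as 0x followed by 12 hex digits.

Stored big-endian, the bytes at ascending addresses are 66 E9 5E D9 48 62.
Read back as little-endian, the first byte is least significant, giving 0x6248D95EE966.

0x6248D95EE966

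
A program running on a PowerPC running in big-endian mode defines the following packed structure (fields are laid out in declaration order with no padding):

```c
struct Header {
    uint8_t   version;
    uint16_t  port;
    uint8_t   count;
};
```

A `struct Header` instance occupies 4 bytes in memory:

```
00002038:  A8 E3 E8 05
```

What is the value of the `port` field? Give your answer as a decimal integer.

58344

`port` follows `version` (1 byte), so it starts at byte offset 1 and occupies 2 bytes.
Bytes at offsets 1..2: E3 E8.
Big-endian stores the most-significant byte at the lowest address.
The bytes are already most-significant first: 0xE3E8.
0xE3E8 = 58344.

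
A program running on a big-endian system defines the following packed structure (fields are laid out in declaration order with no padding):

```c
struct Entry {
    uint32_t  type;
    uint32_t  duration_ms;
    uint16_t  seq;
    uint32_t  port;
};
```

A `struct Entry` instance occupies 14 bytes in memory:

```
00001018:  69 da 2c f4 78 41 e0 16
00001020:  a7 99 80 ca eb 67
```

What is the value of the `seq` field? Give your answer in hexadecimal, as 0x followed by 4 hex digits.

0xA799

`seq` follows `type` (4 B), `duration_ms` (4 B), so it starts at offset 4 + 4 = 8 and occupies 2 bytes.
Bytes at offsets 8..9: A7 99.
In big-endian order the high byte comes first in memory.
The bytes are already most-significant first: 0xA799.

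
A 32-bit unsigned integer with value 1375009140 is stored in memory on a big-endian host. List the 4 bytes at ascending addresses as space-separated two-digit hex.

1375009140 in hexadecimal, padded to 32 bits, is 0x51F4F974.
Split into bytes (most-significant first): 51 F4 F9 74.
Big-endian: lowest address holds the most-significant byte.
So the memory order matches the most-significant-first order: 51 F4 F9 74.

51 F4 F9 74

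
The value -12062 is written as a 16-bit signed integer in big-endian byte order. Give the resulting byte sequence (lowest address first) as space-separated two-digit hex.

Two's complement of -12062 in 16 bits: 12062 = 0x2F1E; invert → 0xD0E1; add 1 → 0xD0E2.
Split into bytes (most-significant first): D0 E2.
Big-endian stores the most-significant byte at the lowest address.
So the memory order matches the most-significant-first order: D0 E2.

D0 E2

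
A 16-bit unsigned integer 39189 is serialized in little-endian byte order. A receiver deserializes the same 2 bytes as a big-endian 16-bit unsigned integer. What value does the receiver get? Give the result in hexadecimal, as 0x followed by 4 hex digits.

0x1599

39189 in 16-bit hexadecimal is 0x9915.
Stored little-endian, the bytes at ascending addresses are 15 99.
Read back as big-endian, the last byte is least significant, giving 0x1599.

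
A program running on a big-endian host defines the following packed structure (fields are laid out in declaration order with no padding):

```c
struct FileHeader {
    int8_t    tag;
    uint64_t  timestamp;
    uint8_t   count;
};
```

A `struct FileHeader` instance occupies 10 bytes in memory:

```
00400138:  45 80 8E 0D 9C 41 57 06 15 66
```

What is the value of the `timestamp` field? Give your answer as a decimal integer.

9263356448309970453

`timestamp` follows `tag` (1 byte), so it starts at byte offset 1 and occupies 8 bytes.
Bytes at offsets 1..8: 80 8E 0D 9C 41 57 06 15.
Big-endian: lowest address holds the most-significant byte.
The bytes are already most-significant first: 0x808E0D9C41570615.
0x808E0D9C41570615 = 9263356448309970453.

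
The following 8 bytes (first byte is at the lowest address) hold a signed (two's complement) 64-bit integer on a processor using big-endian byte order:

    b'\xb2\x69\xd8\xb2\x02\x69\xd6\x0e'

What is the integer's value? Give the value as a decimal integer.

In big-endian order the high byte comes first in memory.
The bytes are already most-significant first: 0xB269D8B20269D60E.
Top bit is set, so as a signed 64-bit value this is 0xB269D8B20269D60E − 2^64 = -5590699203347491314.

-5590699203347491314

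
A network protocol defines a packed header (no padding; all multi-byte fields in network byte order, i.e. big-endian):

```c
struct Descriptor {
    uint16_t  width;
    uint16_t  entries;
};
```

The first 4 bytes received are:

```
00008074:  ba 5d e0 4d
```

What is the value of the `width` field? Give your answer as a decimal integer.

`width` is the first field, at byte offset 0, occupying 2 bytes.
Bytes at offsets 0..1: BA 5D.
Big-endian: lowest address holds the most-significant byte.
The bytes are already most-significant first: 0xBA5D.
0xBA5D = 47709.

47709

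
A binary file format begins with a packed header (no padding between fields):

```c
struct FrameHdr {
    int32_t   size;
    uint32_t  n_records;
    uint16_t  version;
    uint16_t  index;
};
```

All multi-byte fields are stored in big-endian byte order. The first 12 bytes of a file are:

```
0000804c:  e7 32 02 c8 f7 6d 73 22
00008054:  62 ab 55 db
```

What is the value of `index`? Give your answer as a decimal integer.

`index` follows `size` (4 B), `n_records` (4 B), `version` (2 B), so it starts at offset 4 + 4 + 2 = 10 and occupies 2 bytes.
Bytes at offsets 10..11: 55 DB.
In big-endian order the high byte comes first in memory.
The bytes are already most-significant first: 0x55DB.
0x55DB = 21979.

21979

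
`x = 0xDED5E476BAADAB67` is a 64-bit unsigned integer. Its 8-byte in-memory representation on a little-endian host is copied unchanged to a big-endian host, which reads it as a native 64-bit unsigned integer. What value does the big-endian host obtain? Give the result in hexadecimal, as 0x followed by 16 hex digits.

Stored little-endian, the bytes at ascending addresses are 67 AB AD BA 76 E4 D5 DE.
Read back as big-endian, the last byte is least significant, giving 0x67ABADBA76E4D5DE.

0x67ABADBA76E4D5DE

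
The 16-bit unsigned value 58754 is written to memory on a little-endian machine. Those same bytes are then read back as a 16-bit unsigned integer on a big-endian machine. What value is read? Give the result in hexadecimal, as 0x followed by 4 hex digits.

0x82E5

58754 in 16-bit hexadecimal is 0xE582.
Stored little-endian, the bytes at ascending addresses are 82 E5.
Read back as big-endian, the last byte is least significant, giving 0x82E5.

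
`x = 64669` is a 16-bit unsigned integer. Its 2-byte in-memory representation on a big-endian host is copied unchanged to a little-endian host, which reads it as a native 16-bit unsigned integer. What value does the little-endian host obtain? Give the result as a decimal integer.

64669 in 16-bit hexadecimal is 0xFC9D.
Stored big-endian, the bytes at ascending addresses are FC 9D.
Read back as little-endian, the first byte is least significant, giving 0x9DFC.
0x9DFC = 40444.

40444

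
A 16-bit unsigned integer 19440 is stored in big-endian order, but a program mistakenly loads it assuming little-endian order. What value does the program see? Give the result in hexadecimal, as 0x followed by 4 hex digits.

19440 in 16-bit hexadecimal is 0x4BF0.
Stored big-endian, the bytes at ascending addresses are 4B F0.
Read back as little-endian, the first byte is least significant, giving 0xF04B.

0xF04B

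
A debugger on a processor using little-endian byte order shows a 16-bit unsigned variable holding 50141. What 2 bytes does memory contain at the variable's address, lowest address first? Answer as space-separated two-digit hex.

50141 in hexadecimal, padded to 16 bits, is 0xC3DD.
Split into bytes (most-significant first): C3 DD.
In little-endian order the low byte comes first in memory.
So at ascending addresses the bytes are DD C3.

DD C3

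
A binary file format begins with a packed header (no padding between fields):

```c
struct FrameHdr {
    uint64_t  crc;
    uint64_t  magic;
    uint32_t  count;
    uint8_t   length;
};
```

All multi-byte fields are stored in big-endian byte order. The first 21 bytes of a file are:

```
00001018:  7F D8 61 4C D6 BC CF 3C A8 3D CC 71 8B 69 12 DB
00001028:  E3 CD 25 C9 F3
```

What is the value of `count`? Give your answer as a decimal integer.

`count` follows `crc` (8 B), `magic` (8 B), so it starts at offset 8 + 8 = 16 and occupies 4 bytes.
Bytes at offsets 16..19: E3 CD 25 C9.
Big-endian stores the most-significant byte at the lowest address.
The bytes are already most-significant first: 0xE3CD25C9.
0xE3CD25C9 = 3821872585.

3821872585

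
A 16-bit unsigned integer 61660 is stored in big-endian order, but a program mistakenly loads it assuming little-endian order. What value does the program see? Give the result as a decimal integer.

61660 in 16-bit hexadecimal is 0xF0DC.
Stored big-endian, the bytes at ascending addresses are F0 DC.
Read back as little-endian, the first byte is least significant, giving 0xDCF0.
0xDCF0 = 56560.

56560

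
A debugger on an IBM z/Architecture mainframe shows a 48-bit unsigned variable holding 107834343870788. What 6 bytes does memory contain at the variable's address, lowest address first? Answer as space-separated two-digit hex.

62 13 23 C2 D1 44

107834343870788 in hexadecimal, padded to 48 bits, is 0x621323C2D144.
Split into bytes (most-significant first): 62 13 23 C2 D1 44.
In big-endian order the high byte comes first in memory.
So the memory order matches the most-significant-first order: 62 13 23 C2 D1 44.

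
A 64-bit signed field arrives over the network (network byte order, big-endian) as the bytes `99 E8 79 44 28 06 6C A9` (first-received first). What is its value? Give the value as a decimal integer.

Big-endian stores the most-significant byte at the lowest address.
The bytes are already most-significant first: 0x99E8794428066CA9.
Top bit is set, so as a signed 64-bit value this is 0x99E8794428066CA9 − 2^64 = -7356496657673458519.

-7356496657673458519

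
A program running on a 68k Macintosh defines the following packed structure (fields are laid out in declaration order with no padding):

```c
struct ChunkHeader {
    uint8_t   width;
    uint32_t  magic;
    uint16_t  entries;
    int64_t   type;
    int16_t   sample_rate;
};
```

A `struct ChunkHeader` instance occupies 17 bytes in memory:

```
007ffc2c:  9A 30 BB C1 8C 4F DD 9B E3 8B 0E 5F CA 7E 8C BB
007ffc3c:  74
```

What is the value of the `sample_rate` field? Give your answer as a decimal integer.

-17548

`sample_rate` follows `width` (1 B), `magic` (4 B), `entries` (2 B), `type` (8 B), so it starts at offset 1 + 4 + 2 + 8 = 15 and occupies 2 bytes.
Bytes at offsets 15..16: BB 74.
Big-endian stores the most-significant byte at the lowest address.
The bytes are already most-significant first: 0xBB74.
Top bit is set, so as a signed 16-bit value this is 0xBB74 − 2^16 = -17548.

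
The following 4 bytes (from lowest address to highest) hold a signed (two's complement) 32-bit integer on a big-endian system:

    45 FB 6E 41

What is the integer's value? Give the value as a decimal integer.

1174105665

Big-endian stores the most-significant byte at the lowest address.
The bytes are already most-significant first: 0x45FB6E41.
0x45FB6E41 = 1174105665.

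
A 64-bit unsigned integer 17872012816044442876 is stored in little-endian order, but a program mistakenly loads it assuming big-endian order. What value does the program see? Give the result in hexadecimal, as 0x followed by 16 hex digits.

0xFCC48E59F72406F8

17872012816044442876 in 64-bit hexadecimal is 0xF80624F7598EC4FC.
Stored little-endian, the bytes at ascending addresses are FC C4 8E 59 F7 24 06 F8.
Read back as big-endian, the last byte is least significant, giving 0xFCC48E59F72406F8.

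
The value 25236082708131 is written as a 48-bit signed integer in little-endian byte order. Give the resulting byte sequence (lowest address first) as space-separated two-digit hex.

25236082708131 in hexadecimal, padded to 48 bits, is 0x16F3BBBECEA3.
Split into bytes (most-significant first): 16 F3 BB BE CE A3.
Little-endian stores the least-significant byte at the lowest address.
So at ascending addresses the bytes are A3 CE BE BB F3 16.

A3 CE BE BB F3 16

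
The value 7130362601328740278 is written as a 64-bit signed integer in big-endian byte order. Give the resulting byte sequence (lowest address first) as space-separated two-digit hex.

62 F4 23 01 F3 EE 07 B6

7130362601328740278 in hexadecimal, padded to 64 bits, is 0x62F42301F3EE07B6.
Split into bytes (most-significant first): 62 F4 23 01 F3 EE 07 B6.
Big-endian: lowest address holds the most-significant byte.
So the memory order matches the most-significant-first order: 62 F4 23 01 F3 EE 07 B6.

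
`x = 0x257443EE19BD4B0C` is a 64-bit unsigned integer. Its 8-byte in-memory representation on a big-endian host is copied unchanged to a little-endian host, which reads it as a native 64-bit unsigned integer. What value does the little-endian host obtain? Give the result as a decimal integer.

Stored big-endian, the bytes at ascending addresses are 25 74 43 EE 19 BD 4B 0C.
Read back as little-endian, the first byte is least significant, giving 0x0C4BBD19EE437425.
0x0C4BBD19EE437425 = 886009670777664549.

886009670777664549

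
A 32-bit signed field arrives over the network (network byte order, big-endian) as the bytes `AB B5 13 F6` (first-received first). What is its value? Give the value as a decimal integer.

-1414196234

Big-endian stores the most-significant byte at the lowest address.
The bytes are already most-significant first: 0xABB513F6.
Top bit is set, so as a signed 32-bit value this is 0xABB513F6 − 2^32 = -1414196234.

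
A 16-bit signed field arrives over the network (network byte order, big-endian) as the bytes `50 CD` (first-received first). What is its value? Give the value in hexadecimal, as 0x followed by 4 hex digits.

Big-endian stores the most-significant byte at the lowest address.
The bytes are already most-significant first: 0x50CD.

0x50CD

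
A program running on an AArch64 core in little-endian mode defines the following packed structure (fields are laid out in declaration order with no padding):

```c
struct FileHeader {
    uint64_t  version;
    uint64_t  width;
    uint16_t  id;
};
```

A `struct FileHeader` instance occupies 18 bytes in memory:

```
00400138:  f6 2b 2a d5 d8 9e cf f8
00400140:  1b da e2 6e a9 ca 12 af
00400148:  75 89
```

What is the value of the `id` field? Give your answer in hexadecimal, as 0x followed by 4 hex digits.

`id` follows `version` (8 B), `width` (8 B), so it starts at offset 8 + 8 = 16 and occupies 2 bytes.
Bytes at offsets 16..17: 75 89.
Little-endian: lowest address holds the least-significant byte.
Reassemble most-significant byte first: 89 75 → 0x8975.

0x8975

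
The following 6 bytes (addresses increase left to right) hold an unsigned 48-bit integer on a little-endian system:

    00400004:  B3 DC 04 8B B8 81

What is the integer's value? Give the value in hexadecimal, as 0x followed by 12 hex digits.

0x81B88B04DCB3

Little-endian: lowest address holds the least-significant byte.
Reassemble most-significant byte first: 81 B8 8B 04 DC B3 → 0x81B88B04DCB3.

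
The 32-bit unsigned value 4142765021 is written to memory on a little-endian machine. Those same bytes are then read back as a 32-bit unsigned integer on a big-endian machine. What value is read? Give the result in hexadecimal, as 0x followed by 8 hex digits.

0xDD93EDF6

4142765021 in 32-bit hexadecimal is 0xF6ED93DD.
Stored little-endian, the bytes at ascending addresses are DD 93 ED F6.
Read back as big-endian, the last byte is least significant, giving 0xDD93EDF6.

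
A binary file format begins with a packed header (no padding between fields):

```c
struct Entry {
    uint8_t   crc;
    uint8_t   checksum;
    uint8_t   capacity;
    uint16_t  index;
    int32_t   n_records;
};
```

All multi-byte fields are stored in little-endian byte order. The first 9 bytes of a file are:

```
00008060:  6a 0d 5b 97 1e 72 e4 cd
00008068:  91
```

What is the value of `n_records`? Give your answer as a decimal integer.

`n_records` follows `crc` (1 B), `checksum` (1 B), `capacity` (1 B), `index` (2 B), so it starts at offset 1 + 1 + 1 + 2 = 5 and occupies 4 bytes.
Bytes at offsets 5..8: 72 E4 CD 91.
Little-endian: lowest address holds the least-significant byte.
Reassemble most-significant byte first: 91 CD E4 72 → 0x91CDE472.
Top bit is set, so as a signed 32-bit value this is 0x91CDE472 − 2^32 = -1848777614.

-1848777614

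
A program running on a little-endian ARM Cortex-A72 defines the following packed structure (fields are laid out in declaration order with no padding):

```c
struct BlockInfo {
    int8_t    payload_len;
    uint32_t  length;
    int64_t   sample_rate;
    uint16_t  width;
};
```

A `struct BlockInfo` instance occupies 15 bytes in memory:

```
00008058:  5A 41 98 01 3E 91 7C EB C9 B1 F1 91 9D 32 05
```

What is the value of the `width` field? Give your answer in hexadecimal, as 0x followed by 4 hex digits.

0x0532

`width` follows `payload_len` (1 B), `length` (4 B), `sample_rate` (8 B), so it starts at offset 1 + 4 + 8 = 13 and occupies 2 bytes.
Bytes at offsets 13..14: 32 05.
Little-endian: lowest address holds the least-significant byte.
Reassemble most-significant byte first: 05 32 → 0x0532.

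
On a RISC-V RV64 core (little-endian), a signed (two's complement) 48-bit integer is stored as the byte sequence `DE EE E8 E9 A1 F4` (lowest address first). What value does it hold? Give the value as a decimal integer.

-12498725441826

In little-endian order the low byte comes first in memory.
Reassemble most-significant byte first: F4 A1 E9 E8 EE DE → 0xF4A1E9E8EEDE.
Top bit is set, so as a signed 48-bit value this is 0xF4A1E9E8EEDE − 2^48 = -12498725441826.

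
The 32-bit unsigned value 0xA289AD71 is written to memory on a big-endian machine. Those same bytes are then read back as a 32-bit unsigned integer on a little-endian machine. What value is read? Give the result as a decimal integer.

Stored big-endian, the bytes at ascending addresses are A2 89 AD 71.
Read back as little-endian, the first byte is least significant, giving 0x71AD89A2.
0x71AD89A2 = 1907198370.

1907198370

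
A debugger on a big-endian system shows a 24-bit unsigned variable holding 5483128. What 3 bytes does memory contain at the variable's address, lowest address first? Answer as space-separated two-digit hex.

5483128 in hexadecimal, padded to 24 bits, is 0x53AA78.
Split into bytes (most-significant first): 53 AA 78.
Big-endian stores the most-significant byte at the lowest address.
So the memory order matches the most-significant-first order: 53 AA 78.

53 AA 78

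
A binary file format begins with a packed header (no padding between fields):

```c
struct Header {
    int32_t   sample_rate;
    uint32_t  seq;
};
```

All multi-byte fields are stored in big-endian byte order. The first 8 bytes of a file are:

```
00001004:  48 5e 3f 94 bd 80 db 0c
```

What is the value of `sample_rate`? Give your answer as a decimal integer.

1214136212

`sample_rate` is the first field, at byte offset 0, occupying 4 bytes.
Bytes at offsets 0..3: 48 5E 3F 94.
In big-endian order the high byte comes first in memory.
The bytes are already most-significant first: 0x485E3F94.
0x485E3F94 = 1214136212.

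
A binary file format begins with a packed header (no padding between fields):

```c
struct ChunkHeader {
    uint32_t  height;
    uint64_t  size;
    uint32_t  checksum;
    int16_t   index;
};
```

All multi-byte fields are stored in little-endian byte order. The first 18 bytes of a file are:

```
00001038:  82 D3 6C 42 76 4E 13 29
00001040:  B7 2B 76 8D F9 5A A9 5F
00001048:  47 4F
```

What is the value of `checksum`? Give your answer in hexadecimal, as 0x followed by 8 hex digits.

0x5FA95AF9

`checksum` follows `height` (4 B), `size` (8 B), so it starts at offset 4 + 8 = 12 and occupies 4 bytes.
Bytes at offsets 12..15: F9 5A A9 5F.
Little-endian: lowest address holds the least-significant byte.
Reassemble most-significant byte first: 5F A9 5A F9 → 0x5FA95AF9.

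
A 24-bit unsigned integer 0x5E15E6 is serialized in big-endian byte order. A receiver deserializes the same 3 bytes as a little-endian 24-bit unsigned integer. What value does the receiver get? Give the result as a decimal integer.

Stored big-endian, the bytes at ascending addresses are 5E 15 E6.
Read back as little-endian, the first byte is least significant, giving 0xE6155E.
0xE6155E = 15078750.

15078750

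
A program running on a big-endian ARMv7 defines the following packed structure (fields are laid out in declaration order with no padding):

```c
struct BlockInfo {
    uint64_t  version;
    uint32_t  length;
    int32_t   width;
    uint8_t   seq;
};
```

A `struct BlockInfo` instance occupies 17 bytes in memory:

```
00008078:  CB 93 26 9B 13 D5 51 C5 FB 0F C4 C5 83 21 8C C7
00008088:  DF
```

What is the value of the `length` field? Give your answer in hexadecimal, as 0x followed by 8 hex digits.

0xFB0FC4C5

`length` follows `version` (8 bytes), so it starts at byte offset 8 and occupies 4 bytes.
Bytes at offsets 8..11: FB 0F C4 C5.
Big-endian stores the most-significant byte at the lowest address.
The bytes are already most-significant first: 0xFB0FC4C5.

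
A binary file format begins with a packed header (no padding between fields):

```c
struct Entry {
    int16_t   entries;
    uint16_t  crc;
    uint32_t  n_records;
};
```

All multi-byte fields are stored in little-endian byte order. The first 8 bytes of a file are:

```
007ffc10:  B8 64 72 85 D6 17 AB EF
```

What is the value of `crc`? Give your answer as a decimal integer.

`crc` follows `entries` (2 bytes), so it starts at byte offset 2 and occupies 2 bytes.
Bytes at offsets 2..3: 72 85.
Little-endian stores the least-significant byte at the lowest address.
Reassemble most-significant byte first: 85 72 → 0x8572.
0x8572 = 34162.

34162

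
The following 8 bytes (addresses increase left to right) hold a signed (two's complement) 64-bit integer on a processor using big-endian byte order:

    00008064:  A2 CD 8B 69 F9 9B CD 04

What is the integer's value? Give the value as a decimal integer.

Big-endian: lowest address holds the most-significant byte.
The bytes are already most-significant first: 0xA2CD8B69F99BCD04.
Top bit is set, so as a signed 64-bit value this is 0xA2CD8B69F99BCD04 − 2^64 = -6715558182063977212.

-6715558182063977212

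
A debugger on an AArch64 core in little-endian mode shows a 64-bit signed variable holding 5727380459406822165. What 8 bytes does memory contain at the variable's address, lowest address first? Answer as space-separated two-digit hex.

15 0B 75 D0 2E BE 7B 4F

5727380459406822165 in hexadecimal, padded to 64 bits, is 0x4F7BBE2ED0750B15.
Split into bytes (most-significant first): 4F 7B BE 2E D0 75 0B 15.
Little-endian stores the least-significant byte at the lowest address.
So at ascending addresses the bytes are 15 0B 75 D0 2E BE 7B 4F.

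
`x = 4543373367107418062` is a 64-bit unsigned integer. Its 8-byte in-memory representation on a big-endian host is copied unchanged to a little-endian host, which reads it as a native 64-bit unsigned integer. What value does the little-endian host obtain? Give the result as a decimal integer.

4543373367107418062 in 64-bit hexadecimal is 0x3F0D4E016C6877CE.
Stored big-endian, the bytes at ascending addresses are 3F 0D 4E 01 6C 68 77 CE.
Read back as little-endian, the first byte is least significant, giving 0xCE77686C014E0D3F.
0xCE77686C014E0D3F = 14877474707129371967.

14877474707129371967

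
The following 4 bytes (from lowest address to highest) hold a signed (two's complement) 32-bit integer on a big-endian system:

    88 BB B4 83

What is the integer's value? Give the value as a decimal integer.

-2000964477

Big-endian stores the most-significant byte at the lowest address.
The bytes are already most-significant first: 0x88BBB483.
Top bit is set, so as a signed 32-bit value this is 0x88BBB483 − 2^32 = -2000964477.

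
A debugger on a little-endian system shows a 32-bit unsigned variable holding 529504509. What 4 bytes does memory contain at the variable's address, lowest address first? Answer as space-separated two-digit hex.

529504509 in hexadecimal, padded to 32 bits, is 0x1F8F98FD.
Split into bytes (most-significant first): 1F 8F 98 FD.
Little-endian: lowest address holds the least-significant byte.
So at ascending addresses the bytes are FD 98 8F 1F.

FD 98 8F 1F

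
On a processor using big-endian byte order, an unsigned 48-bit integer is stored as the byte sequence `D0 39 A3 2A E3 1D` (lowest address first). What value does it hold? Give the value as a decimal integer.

228945969210141

Big-endian: lowest address holds the most-significant byte.
The bytes are already most-significant first: 0xD039A32AE31D.
0xD039A32AE31D = 228945969210141.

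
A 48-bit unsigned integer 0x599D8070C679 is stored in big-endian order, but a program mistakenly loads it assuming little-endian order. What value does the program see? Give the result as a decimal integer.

133893197962585

Stored big-endian, the bytes at ascending addresses are 59 9D 80 70 C6 79.
Read back as little-endian, the first byte is least significant, giving 0x79C670809D59.
0x79C670809D59 = 133893197962585.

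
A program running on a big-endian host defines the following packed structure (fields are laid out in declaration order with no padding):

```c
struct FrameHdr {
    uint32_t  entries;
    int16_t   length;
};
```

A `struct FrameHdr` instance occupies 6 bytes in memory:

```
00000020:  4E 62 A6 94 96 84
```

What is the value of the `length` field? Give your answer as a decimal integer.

`length` follows `entries` (4 bytes), so it starts at byte offset 4 and occupies 2 bytes.
Bytes at offsets 4..5: 96 84.
In big-endian order the high byte comes first in memory.
The bytes are already most-significant first: 0x9684.
Top bit is set, so as a signed 16-bit value this is 0x9684 − 2^16 = -27004.

-27004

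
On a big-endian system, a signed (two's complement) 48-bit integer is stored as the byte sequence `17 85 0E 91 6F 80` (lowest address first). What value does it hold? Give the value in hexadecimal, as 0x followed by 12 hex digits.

In big-endian order the high byte comes first in memory.
The bytes are already most-significant first: 0x17850E916F80.

0x17850E916F80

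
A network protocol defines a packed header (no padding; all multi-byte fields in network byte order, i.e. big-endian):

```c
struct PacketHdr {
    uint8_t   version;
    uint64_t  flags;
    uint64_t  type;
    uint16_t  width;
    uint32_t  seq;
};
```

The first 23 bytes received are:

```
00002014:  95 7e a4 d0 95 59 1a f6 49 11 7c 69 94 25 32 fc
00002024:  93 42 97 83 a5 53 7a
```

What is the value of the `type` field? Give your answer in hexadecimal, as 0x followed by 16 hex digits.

0x117C69942532FC93

`type` follows `version` (1 B), `flags` (8 B), so it starts at offset 1 + 8 = 9 and occupies 8 bytes.
Bytes at offsets 9..16: 11 7C 69 94 25 32 FC 93.
Big-endian: lowest address holds the most-significant byte.
The bytes are already most-significant first: 0x117C69942532FC93.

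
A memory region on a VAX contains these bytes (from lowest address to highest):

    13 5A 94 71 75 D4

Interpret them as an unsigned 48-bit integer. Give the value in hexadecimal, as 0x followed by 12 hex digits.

Little-endian stores the least-significant byte at the lowest address.
Reassemble most-significant byte first: D4 75 71 94 5A 13 → 0xD47571945A13.

0xD47571945A13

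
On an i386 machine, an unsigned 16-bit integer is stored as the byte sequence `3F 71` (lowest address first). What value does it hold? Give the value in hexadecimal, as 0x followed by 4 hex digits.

0x713F

In little-endian order the low byte comes first in memory.
Reassemble most-significant byte first: 71 3F → 0x713F.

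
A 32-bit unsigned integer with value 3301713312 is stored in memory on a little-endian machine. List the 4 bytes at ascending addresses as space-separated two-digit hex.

3301713312 in hexadecimal, padded to 32 bits, is 0xC4CC25A0.
Split into bytes (most-significant first): C4 CC 25 A0.
In little-endian order the low byte comes first in memory.
So at ascending addresses the bytes are A0 25 CC C4.

A0 25 CC C4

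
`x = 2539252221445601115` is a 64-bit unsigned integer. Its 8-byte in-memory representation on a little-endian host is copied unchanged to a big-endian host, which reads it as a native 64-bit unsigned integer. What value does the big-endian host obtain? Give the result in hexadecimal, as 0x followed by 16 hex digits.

2539252221445601115 in 64-bit hexadecimal is 0x233D3C711E62F75B.
Stored little-endian, the bytes at ascending addresses are 5B F7 62 1E 71 3C 3D 23.
Read back as big-endian, the last byte is least significant, giving 0x5BF7621E713C3D23.

0x5BF7621E713C3D23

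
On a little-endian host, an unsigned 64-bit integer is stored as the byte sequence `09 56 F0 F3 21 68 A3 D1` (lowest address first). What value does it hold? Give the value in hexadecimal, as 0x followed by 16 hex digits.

0xD1A36821F3F05609

Little-endian stores the least-significant byte at the lowest address.
Reassemble most-significant byte first: D1 A3 68 21 F3 F0 56 09 → 0xD1A36821F3F05609.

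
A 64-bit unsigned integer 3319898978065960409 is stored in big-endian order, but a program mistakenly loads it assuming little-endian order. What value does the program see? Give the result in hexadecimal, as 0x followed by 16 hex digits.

3319898978065960409 in 64-bit hexadecimal is 0x2E12A687EDCDCDD9.
Stored big-endian, the bytes at ascending addresses are 2E 12 A6 87 ED CD CD D9.
Read back as little-endian, the first byte is least significant, giving 0xD9CDCDED87A6122E.

0xD9CDCDED87A6122E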